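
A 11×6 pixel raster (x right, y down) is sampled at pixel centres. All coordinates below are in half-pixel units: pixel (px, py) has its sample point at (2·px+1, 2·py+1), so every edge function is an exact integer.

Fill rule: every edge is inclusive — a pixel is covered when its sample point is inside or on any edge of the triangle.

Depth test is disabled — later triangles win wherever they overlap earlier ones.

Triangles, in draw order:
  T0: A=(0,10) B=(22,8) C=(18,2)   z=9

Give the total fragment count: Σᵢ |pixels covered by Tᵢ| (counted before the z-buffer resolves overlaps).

T0:
  2·area = 140  (B↔C swapped to make it positive)
  edge (0, 10)→(18, 2): d=(18,-8) inclusive
  edge (18, 2)→(22, 8): d=(4,6) inclusive
  edge (22, 8)→(0, 10): d=(-22,2) inclusive
    (8,1)@(17, 3): e=[10,10,120] → █
    (9,1)@(19, 3): e=[26,-2,116] → ·
    (6,2)@(13, 5): e=[14,42,84] → █
    (7,2)@(15, 5): e=[30,30,80] → █
    (9,2)@(19, 5): e=[62,6,72] → █
    (10,2)@(21, 5): e=[78,-6,68] → ·
    (3,3)@(7, 7): e=[2,86,52] → █
    (4,3)@(9, 7): e=[18,74,48] → █
    (5,3)@(11, 7): e=[34,62,44] → █
    (10,3)@(21, 7): e=[114,2,24] → █
    (1,4)@(3, 9): e=[6,118,16] → █
    (2,4)@(5, 9): e=[22,106,12] → █
    (5,4)@(11, 9): e=[70,70,0] → █  [on edge]
  covered (18 px):
    · · · · · · · · · · ·
    · · · · · · · · █ · ·
    · · · · · · █ █ █ █ ·
    · · · █ █ █ █ █ █ █ █
    · █ █ █ █ █ · · · · ·
    · · · · · · · · · · ·

Answer: 18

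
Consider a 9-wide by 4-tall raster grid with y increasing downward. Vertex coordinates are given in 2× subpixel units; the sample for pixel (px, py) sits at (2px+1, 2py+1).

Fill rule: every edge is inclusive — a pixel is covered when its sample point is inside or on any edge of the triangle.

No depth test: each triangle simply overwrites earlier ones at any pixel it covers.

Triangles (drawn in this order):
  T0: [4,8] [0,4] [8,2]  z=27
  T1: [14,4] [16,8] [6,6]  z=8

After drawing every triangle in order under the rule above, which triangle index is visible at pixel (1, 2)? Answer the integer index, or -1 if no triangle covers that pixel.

T0:
  2·area = 40
  edge (4, 8)→(0, 4): d=(-4,-4) inclusive
  edge (0, 4)→(8, 2): d=(8,-2) inclusive
  edge (8, 2)→(4, 8): d=(-4,6) inclusive
    (2,1)@(5, 3): e=[24,2,14] → #
    (3,1)@(7, 3): e=[32,6,2] → #
    (4,1)@(9, 3): e=[40,10,-10] → ·
    (0,2)@(1, 5): e=[0,10,30] → #  [on edge]
    (1,2)@(3, 5): e=[8,14,18] → #
    (3,2)@(7, 5): e=[24,22,-6] → ·
    (0,3)@(1, 7): e=[-8,26,22] → ·
    (1,3)@(3, 7): e=[0,30,10] → #  [on edge]
    (2,3)@(5, 7): e=[8,34,-2] → ·
  covered (6 px):
    · · · · · · · · ·
    · · # # · · · · ·
    # # # · · · · · ·
    · # · · · · · · ·
T1:
  2·area = 36
  edge (14, 4)→(16, 8): d=(2,4) inclusive
  edge (16, 8)→(6, 6): d=(-10,-2) inclusive
  edge (6, 6)→(14, 4): d=(8,-2) inclusive
    (0,2)@(1, 5): e=[54,0,-18] → ·  [on edge]
    (5,2)@(11, 5): e=[14,20,2] → #
    (6,2)@(13, 5): e=[6,24,6] → #
    (7,2)@(15, 5): e=[-2,28,10] → ·
    (5,3)@(11, 7): e=[18,0,18] → #  [on edge]
    (7,3)@(15, 7): e=[2,8,26] → #
    (8,3)@(17, 7): e=[-6,12,30] → ·
  covered (5 px):
    · · · · · · · · ·
    · · · · · · · · ·
    · · · · · # # · ·
    · · · · · # # # ·

Z-buffer (winner per pixel, '.' = empty):
  . . . . . . . . .
  . . 0 0 . . . . .
  0 0 0 . . 1 1 . .
  . 0 . . . 1 1 1 .

Result: 0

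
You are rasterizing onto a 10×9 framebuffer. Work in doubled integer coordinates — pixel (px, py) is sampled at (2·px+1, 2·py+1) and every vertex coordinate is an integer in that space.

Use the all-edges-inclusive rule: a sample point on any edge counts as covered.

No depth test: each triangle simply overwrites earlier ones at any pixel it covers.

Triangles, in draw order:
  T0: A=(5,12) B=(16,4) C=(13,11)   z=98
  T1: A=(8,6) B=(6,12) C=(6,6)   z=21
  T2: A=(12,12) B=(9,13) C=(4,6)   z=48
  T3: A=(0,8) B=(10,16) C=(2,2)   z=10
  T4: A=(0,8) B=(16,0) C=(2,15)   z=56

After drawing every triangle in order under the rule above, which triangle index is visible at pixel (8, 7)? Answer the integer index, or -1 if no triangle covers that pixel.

T0:
  2·area = 53
  edge (5, 12)→(16, 4): d=(11,-8) inclusive
  edge (16, 4)→(13, 11): d=(-3,7) inclusive
  edge (13, 11)→(5, 12): d=(-8,1) inclusive
    (7,2)@(15, 5): e=[3,4,46] → X
    (8,2)@(17, 5): e=[19,-10,44] → .
    (6,3)@(13, 7): e=[9,12,32] → X
    (7,3)@(15, 7): e=[25,-2,30] → .
    (5,4)@(11, 9): e=[15,20,18] → X
    (7,4)@(15, 9): e=[47,-8,14] → .
    (3,5)@(7, 11): e=[5,42,6] → X
    (4,5)@(9, 11): e=[21,28,4] → X
    (6,5)@(13, 11): e=[53,0,0] → X  [on edge]
    (7,5)@(15, 11): e=[69,-14,-2] → .
    (3,6)@(7, 13): e=[27,36,-10] → .
    (4,6)@(9, 13): e=[43,22,-12] → .
  covered (8 px):
    . . . . . . . . . .
    . . . . . . . . . .
    . . . . . . . X . .
    . . . . . . X . . .
    . . . . . X X . . .
    . . . X X X X . . .
    . . . . . . . . . .
    . . . . . . . . . .
    . . . . . . . . . .
T1:
  2·area = 12
  edge (8, 6)→(6, 12): d=(-2,6) inclusive
  edge (6, 12)→(6, 6): d=(0,-6) inclusive
  edge (6, 6)→(8, 6): d=(2,0) inclusive
    (4,1)@(9, 3): e=[0,18,-6] → .  [on edge]
    (3,3)@(7, 7): e=[4,6,2] → X
    (4,3)@(9, 7): e=[-8,18,2] → .
    (3,4)@(7, 9): e=[0,6,6] → X  [on edge]
    (4,4)@(9, 9): e=[-12,18,6] → .
    (3,5)@(7, 11): e=[-4,6,10] → .
    (2,7)@(5, 15): e=[0,-6,18] → .  [on edge]
  covered (2 px):
    . . . . . . . . . .
    . . . . . . . . . .
    . . . . . . . . . .
    . . . X . . . . . .
    . . . X . . . . . .
    . . . . . . . . . .
    . . . . . . . . . .
    . . . . . . . . . .
    . . . . . . . . . .
T2:
  2·area = 26
  edge (12, 12)→(9, 13): d=(-3,1) inclusive
  edge (9, 13)→(4, 6): d=(-5,-7) inclusive
  edge (4, 6)→(12, 12): d=(8,6) inclusive
    (2,3)@(5, 7): e=[22,2,2] → X
    (3,3)@(7, 7): e=[20,16,-10] → .
    (2,4)@(5, 9): e=[16,-8,18] → .
    (3,4)@(7, 9): e=[14,6,6] → X
    (4,4)@(9, 9): e=[12,20,-6] → .
    (3,5)@(7, 11): e=[8,-4,22] → .
    (4,5)@(9, 11): e=[6,10,10] → X
    (5,5)@(11, 11): e=[4,24,-2] → .
    (7,5)@(15, 11): e=[0,52,-26] → .  [on edge]
    (4,6)@(9, 13): e=[0,0,26] → X  [on edge]
    (5,6)@(11, 13): e=[-2,14,14] → .
    (1,7)@(3, 15): e=[0,-52,78] → .  [on edge]
  covered (4 px):
    . . . . . . . . . .
    . . . . . . . . . .
    . . . . . . . . . .
    . . X . . . . . . .
    . . . X . . . . . .
    . . . . X . . . . .
    . . . . X . . . . .
    . . . . . . . . . .
    . . . . . . . . . .
T3:
  2·area = 76  (B↔C swapped to make it positive)
  edge (0, 8)→(2, 2): d=(2,-6) inclusive
  edge (2, 2)→(10, 16): d=(8,14) inclusive
  edge (10, 16)→(0, 8): d=(-10,-8) inclusive
    (0,2)@(1, 5): e=[0,38,38] → X  [on edge]
    (1,2)@(3, 5): e=[12,10,54] → X
    (2,2)@(5, 5): e=[24,-18,70] → .
    (0,3)@(1, 7): e=[4,54,18] → X
    (2,3)@(5, 7): e=[28,-2,50] → .
    (0,4)@(1, 9): e=[8,70,-2] → .
    (1,4)@(3, 9): e=[20,42,14] → X
    (2,4)@(5, 9): e=[32,14,30] → X
    (3,4)@(7, 9): e=[44,-14,46] → .
    (1,5)@(3, 11): e=[24,58,-6] → .
    (2,5)@(5, 11): e=[36,30,10] → X
    (3,5)@(7, 11): e=[48,2,26] → X
  covered (10 px):
    . . . . . . . . . .
    . . . . . . . . . .
    X X . . . . . . . .
    X X . . . . . . . .
    . X X . . . . . . .
    . . X X . . . . . .
    . . . X . . . . . .
    . . . . X . . . . .
    . . . . . . . . . .
T4:
  2·area = 128
  edge (0, 8)→(16, 0): d=(16,-8) inclusive
  edge (16, 0)→(2, 15): d=(-14,15) inclusive
  edge (2, 15)→(0, 8): d=(-2,-7) inclusive
    (7,0)@(15, 1): e=[8,1,119] → X
    (8,0)@(17, 1): e=[24,-29,133] → .
    (5,1)@(11, 3): e=[8,33,87] → X
    (6,1)@(13, 3): e=[24,3,101] → X
    (7,1)@(15, 3): e=[40,-27,115] → .
    (3,2)@(7, 5): e=[8,65,55] → X
    (4,2)@(9, 5): e=[24,35,69] → X
    (6,2)@(13, 5): e=[56,-25,97] → .
    (1,3)@(3, 7): e=[8,97,23] → X
    (2,3)@(5, 7): e=[24,67,37] → X
    (5,3)@(11, 7): e=[72,-23,79] → .
    (0,4)@(1, 9): e=[24,99,5] → X
  covered (18 px):
    . . . . . . . X . .
    . . . . . X X . . .
    . . . X X X . . . .
    . X X X X . . . . .
    X X X X . . . . . .
    X X X . . . . . . .
    . X . . . . . . . .
    . . . . . . . . . .
    . . . . . . . . . .

Z-buffer (winner per pixel, '.' = empty):
  . . . . . . . 4 . .
  . . . . . 4 4 . . .
  3 3 . 4 4 4 . 0 . .
  3 4 4 4 4 . 0 . . .
  4 4 4 4 . 0 0 . . .
  4 4 4 3 2 0 0 . . .
  . 4 . 3 2 . . . . .
  . . . . 3 . . . . .
  . . . . . . . . . .

Final: -1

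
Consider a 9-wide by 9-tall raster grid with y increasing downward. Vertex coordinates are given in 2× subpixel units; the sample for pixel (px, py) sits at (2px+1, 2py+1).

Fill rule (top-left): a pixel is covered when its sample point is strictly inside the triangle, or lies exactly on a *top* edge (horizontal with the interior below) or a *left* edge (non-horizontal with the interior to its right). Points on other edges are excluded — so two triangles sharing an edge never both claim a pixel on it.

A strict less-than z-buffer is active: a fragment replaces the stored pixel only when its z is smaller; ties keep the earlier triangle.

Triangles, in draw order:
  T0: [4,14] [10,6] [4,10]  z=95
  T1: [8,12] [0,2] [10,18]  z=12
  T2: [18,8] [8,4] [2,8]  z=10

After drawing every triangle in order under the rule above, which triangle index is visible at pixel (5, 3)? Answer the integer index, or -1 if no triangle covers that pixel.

T0:
  2·area = 24  (B↔C swapped to make it positive)
  edge (4, 14)→(4, 10): d=(0,-4) top-left  bias=+0
  edge (4, 10)→(10, 6): d=(6,-4) top-left  bias=+0
  edge (10, 6)→(4, 14): d=(-6,8) right/bottom  bias=-1
    (4,3)@(9, 7): e=[20,2,2] → X
    (5,3)@(11, 7): e=[28,10,-14] → .
    (3,4)@(7, 9): e=[12,6,6] → X
    (4,4)@(9, 9): e=[20,14,-10] → .
    (2,5)@(5, 11): e=[4,10,10] → X
    (3,5)@(7, 11): e=[12,18,-6] → .
    (2,6)@(5, 13): e=[4,22,-2] → .
  covered (3 px):
    . . . . . . . . .
    . . . . . . . . .
    . . . . . . . . .
    . . . . X . . . .
    . . . X . . . . .
    . . X . . . . . .
    . . . . . . . . .
    . . . . . . . . .
    . . . . . . . . .
T1:
  2·area = 28  (B↔C swapped to make it positive)
  edge (8, 12)→(10, 18): d=(2,6) right/bottom  bias=-1
  edge (10, 18)→(0, 2): d=(-10,-16) top-left  bias=+0
  edge (0, 2)→(8, 12): d=(8,10) right/bottom  bias=-1
    (2,1)@(5, 3): e=[0,70,-42] → .  [on edge]
    (2,4)@(5, 9): e=[12,10,6] → X
    (3,4)@(7, 9): e=[0,42,-14] → .  [on edge]
    (2,5)@(5, 11): e=[16,-10,22] → .
    (3,5)@(7, 11): e=[4,22,2] → X
    (4,5)@(9, 11): e=[-8,54,-18] → .
    (3,6)@(7, 13): e=[8,2,18] → X
    (4,6)@(9, 13): e=[-4,34,-2] → .
    (3,7)@(7, 15): e=[12,-18,34] → .
    (4,7)@(9, 15): e=[0,14,14] → .  [on edge]
  covered (3 px):
    . . . . . . . . .
    . . . . . . . . .
    . . . . . . . . .
    . . . . . . . . .
    . . X . . . . . .
    . . . X . . . . .
    . . . X . . . . .
    . . . . . . . . .
    . . . . . . . . .
T2:
  2·area = 64  (B↔C swapped to make it positive)
  edge (18, 8)→(2, 8): d=(-16,0) right/bottom  bias=-1
  edge (2, 8)→(8, 4): d=(6,-4) top-left  bias=+0
  edge (8, 4)→(18, 8): d=(10,4) right/bottom  bias=-1
    (3,2)@(7, 5): e=[48,2,14] → X
    (4,2)@(9, 5): e=[48,10,6] → X
    (5,2)@(11, 5): e=[48,18,-2] → .
    (2,3)@(5, 7): e=[16,6,42] → X
    (5,3)@(11, 7): e=[16,30,18] → X
    (6,3)@(13, 7): e=[16,38,10] → X
    (7,3)@(15, 7): e=[16,46,2] → X
    (8,3)@(17, 7): e=[16,54,-6] → .
    (2,4)@(5, 9): e=[-16,18,62] → .
    (3,4)@(7, 9): e=[-16,26,54] → .
    (4,4)@(9, 9): e=[-16,34,46] → .
    (5,4)@(11, 9): e=[-16,42,38] → .
  covered (8 px):
    . . . . . . . . .
    . . . . . . . . .
    . . . X X . . . .
    . . X X X X X X .
    . . . . . . . . .
    . . . . . . . . .
    . . . . . . . . .
    . . . . . . . . .
    . . . . . . . . .

Z-buffer (winner per pixel, '.' = empty):
  . . . . . . . . .
  . . . . . . . . .
  . . . 2 2 . . . .
  . . 2 2 2 2 2 2 .
  . . 1 0 . . . . .
  . . 0 1 . . . . .
  . . . 1 . . . . .
  . . . . . . . . .
  . . . . . . . . .

Answer: 2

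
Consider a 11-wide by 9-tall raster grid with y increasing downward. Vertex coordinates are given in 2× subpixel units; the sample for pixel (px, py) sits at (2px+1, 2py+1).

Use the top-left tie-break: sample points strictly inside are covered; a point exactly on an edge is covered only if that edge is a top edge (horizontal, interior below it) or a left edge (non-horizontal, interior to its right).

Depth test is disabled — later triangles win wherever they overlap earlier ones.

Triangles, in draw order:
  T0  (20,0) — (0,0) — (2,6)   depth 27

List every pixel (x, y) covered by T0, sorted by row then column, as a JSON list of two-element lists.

T0:
  2·area = 120  (B↔C swapped to make it positive)
  edge (20, 0)→(2, 6): d=(-18,6) right/bottom  bias=-1
  edge (2, 6)→(0, 0): d=(-2,-6) top-left  bias=+0
  edge (0, 0)→(20, 0): d=(20,0) top-left  bias=+0
    (0,0)@(1, 1): e=[96,4,20] → #
    (1,0)@(3, 1): e=[84,16,20] → #
    (2,0)@(5, 1): e=[72,28,20] → #
    (3,0)@(7, 1): e=[60,40,20] → #
    (4,0)@(9, 1): e=[48,52,20] → #
    (5,0)@(11, 1): e=[36,64,20] → #
    (6,0)@(13, 1): e=[24,76,20] → #
    (7,0)@(15, 1): e=[12,88,20] → #
    (8,0)@(17, 1): e=[0,100,20] → ·  [on edge]
    (0,1)@(1, 3): e=[60,0,60] → #  [on edge]
    (5,1)@(11, 3): e=[0,60,60] → ·  [on edge]
    (6,1)@(13, 3): e=[-12,72,60] → ·
    (2,2)@(5, 5): e=[0,20,100] → ·  [on edge]
    (1,4)@(3, 9): e=[-60,0,180] → ·  [on edge]
    (2,7)@(5, 15): e=[-180,0,300] → ·  [on edge]
  covered (14 px):
    # # # # # # # # · · ·
    # # # # # · · · · · ·
    · # · · · · · · · · ·
    · · · · · · · · · · ·
    · · · · · · · · · · ·
    · · · · · · · · · · ·
    · · · · · · · · · · ·
    · · · · · · · · · · ·
    · · · · · · · · · · ·

Final: [[0,0],[1,0],[2,0],[3,0],[4,0],[5,0],[6,0],[7,0],[0,1],[1,1],[2,1],[3,1],[4,1],[1,2]]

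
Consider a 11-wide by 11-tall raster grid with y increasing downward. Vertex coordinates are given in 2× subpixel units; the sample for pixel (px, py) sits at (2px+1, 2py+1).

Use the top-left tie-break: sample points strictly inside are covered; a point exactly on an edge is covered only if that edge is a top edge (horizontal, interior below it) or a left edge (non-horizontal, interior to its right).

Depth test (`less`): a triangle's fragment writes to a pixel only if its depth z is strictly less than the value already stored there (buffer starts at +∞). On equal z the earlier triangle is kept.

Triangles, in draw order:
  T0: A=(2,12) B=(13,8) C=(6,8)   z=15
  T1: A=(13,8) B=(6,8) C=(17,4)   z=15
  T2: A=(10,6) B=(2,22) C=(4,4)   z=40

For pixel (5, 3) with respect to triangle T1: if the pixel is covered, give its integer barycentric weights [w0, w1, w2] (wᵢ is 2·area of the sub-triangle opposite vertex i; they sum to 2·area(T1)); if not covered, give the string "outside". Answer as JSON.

T0:
  2·area = 28  (B↔C swapped to make it positive)
  edge (2, 12)→(6, 8): d=(4,-4) top-left  bias=+0
  edge (6, 8)→(13, 8): d=(7,0) top-left  bias=+0
  edge (13, 8)→(2, 12): d=(-11,4) right/bottom  bias=-1
    (6,0)@(13, 1): e=[0,-49,77] → .  [on edge]
    (5,1)@(11, 3): e=[0,-35,63] → .  [on edge]
    (4,2)@(9, 5): e=[0,-21,49] → .  [on edge]
    (3,3)@(7, 7): e=[0,-7,35] → .  [on edge]
    (2,4)@(5, 9): e=[0,7,21] → X  [on edge]
    (3,4)@(7, 9): e=[8,7,13] → X
    (4,4)@(9, 9): e=[16,7,5] → X
    (5,4)@(11, 9): e=[24,7,-3] → .
    (1,5)@(3, 11): e=[0,21,7] → X  [on edge]
    (2,5)@(5, 11): e=[8,21,-1] → .
    (3,5)@(7, 11): e=[16,21,-9] → .
    (4,5)@(9, 11): e=[24,21,-17] → .
    (0,6)@(1, 13): e=[0,35,-7] → .  [on edge]
  covered (4 px):
    . . . . . . . . . . .
    . . . . . . . . . . .
    . . . . . . . . . . .
    . . . . . . . . . . .
    . . X X X . . . . . .
    . X . . . . . . . . .
    . . . . . . . . . . .
    . . . . . . . . . . .
    . . . . . . . . . . .
    . . . . . . . . . . .
    . . . . . . . . . . .
T1:
  2·area = 28
  edge (13, 8)→(6, 8): d=(-7,0) right/bottom  bias=-1
  edge (6, 8)→(17, 4): d=(11,-4) top-left  bias=+0
  edge (17, 4)→(13, 8): d=(-4,4) right/bottom  bias=-1
    (7,2)@(15, 5): e=[21,3,4] → X
    (8,2)@(17, 5): e=[21,11,-4] → .
    (4,3)@(9, 7): e=[7,1,20] → X
    (5,3)@(11, 7): e=[7,9,12] → X
    (6,3)@(13, 7): e=[7,17,4] → X
    (7,3)@(15, 7): e=[7,25,-4] → .
    (4,4)@(9, 9): e=[-7,23,12] → .
    (5,4)@(11, 9): e=[-7,31,4] → .
    (6,4)@(13, 9): e=[-7,39,-4] → .
  covered (4 px):
    . . . . . . . . . . .
    . . . . . . . . . . .
    . . . . . . . X . . .
    . . . . X X X . . . .
    . . . . . . . . . . .
    . . . . . . . . . . .
    . . . . . . . . . . .
    . . . . . . . . . . .
    . . . . . . . . . . .
    . . . . . . . . . . .
    . . . . . . . . . . .
T2:
  2·area = 112
  edge (10, 6)→(2, 22): d=(-8,16) right/bottom  bias=-1
  edge (2, 22)→(4, 4): d=(2,-18) top-left  bias=+0
  edge (4, 4)→(10, 6): d=(6,2) right/bottom  bias=-1
    (0,1)@(1, 3): e=[168,-56,0] → .  [on edge]
    (2,2)@(5, 5): e=[88,20,4] → X
    (3,2)@(7, 5): e=[56,56,0] → .  [on edge]
    (2,3)@(5, 7): e=[72,24,16] → X
    (3,3)@(7, 7): e=[40,60,12] → X
    (4,3)@(9, 7): e=[8,96,8] → X
    (5,3)@(11, 7): e=[-24,132,4] → .
    (6,3)@(13, 7): e=[-56,168,0] → .  [on edge]
    (2,4)@(5, 9): e=[56,28,28] → X
    (4,4)@(9, 9): e=[-8,100,20] → .
    (9,4)@(19, 9): e=[-168,280,0] → .  [on edge]
    (2,5)@(5, 11): e=[40,32,40] → X
    (1,6)@(3, 13): e=[56,0,56] → X  [on edge]
  covered (14 px):
    . . . . . . . . . . .
    . . . . . . . . . . .
    . . X . . . . . . . .
    . . X X X . . . . . .
    . . X X . . . . . . .
    . . X X . . . . . . .
    . X X . . . . . . . .
    . X X . . . . . . . .
    . X . . . . . . . . .
    . X . . . . . . . . .
    . . . . . . . . . . .

Answer: [9,12,7]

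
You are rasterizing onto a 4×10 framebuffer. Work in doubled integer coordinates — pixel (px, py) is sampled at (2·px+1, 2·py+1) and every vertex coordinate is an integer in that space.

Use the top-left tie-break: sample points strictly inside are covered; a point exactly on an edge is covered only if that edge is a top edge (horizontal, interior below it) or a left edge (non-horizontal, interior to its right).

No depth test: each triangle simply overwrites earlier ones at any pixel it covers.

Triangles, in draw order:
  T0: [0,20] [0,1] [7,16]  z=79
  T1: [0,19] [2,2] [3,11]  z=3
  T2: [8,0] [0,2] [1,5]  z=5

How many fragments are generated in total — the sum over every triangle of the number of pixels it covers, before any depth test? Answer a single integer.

T0:
  2·area = 133
  edge (0, 20)→(0, 1): d=(0,-19) top-left  bias=+0
  edge (0, 1)→(7, 16): d=(7,15) right/bottom  bias=-1
  edge (7, 16)→(0, 20): d=(-7,4) right/bottom  bias=-1
    (0,2)@(1, 5): e=[19,13,101] → X
    (1,2)@(3, 5): e=[57,-17,93] → .
    (0,3)@(1, 7): e=[19,27,87] → X
    (1,3)@(3, 7): e=[57,-3,79] → .
    (0,4)@(1, 9): e=[19,41,73] → X
    (1,4)@(3, 9): e=[57,11,65] → X
    (2,4)@(5, 9): e=[95,-19,57] → .
    (0,5)@(1, 11): e=[19,55,59] → X
    (2,5)@(5, 11): e=[95,-5,43] → .
    (0,6)@(1, 13): e=[19,69,45] → X
    (2,6)@(5, 13): e=[95,9,29] → X
    (3,6)@(7, 13): e=[133,-21,21] → .
  covered (16 px):
    . . . .
    . . . .
    X . . .
    X . . .
    X X . .
    X X . .
    X X X .
    X X X .
    X X X .
    X . . .
T1:
  2·area = 35
  edge (0, 19)→(2, 2): d=(2,-17) top-left  bias=+0
  edge (2, 2)→(3, 11): d=(1,9) right/bottom  bias=-1
  edge (3, 11)→(0, 19): d=(-3,8) right/bottom  bias=-1
    (0,5)@(1, 11): e=[1,18,16] → X
    (1,5)@(3, 11): e=[35,0,0] → .  [on edge]
    (0,6)@(1, 13): e=[5,20,10] → X
    (1,6)@(3, 13): e=[39,2,-6] → .
    (0,7)@(1, 15): e=[9,22,4] → X
    (1,7)@(3, 15): e=[43,4,-12] → .
    (0,8)@(1, 17): e=[13,24,-2] → .
  covered (3 px):
    . . . .
    . . . .
    . . . .
    . . . .
    . . . .
    X . . .
    X . . .
    X . . .
    . . . .
    . . . .
T2:
  2·area = 26  (B↔C swapped to make it positive)
  edge (8, 0)→(1, 5): d=(-7,5) right/bottom  bias=-1
  edge (1, 5)→(0, 2): d=(-1,-3) top-left  bias=+0
  edge (0, 2)→(8, 0): d=(8,-2) top-left  bias=+0
    (2,0)@(5, 1): e=[8,16,2] → X
    (3,0)@(7, 1): e=[-2,22,6] → .
    (0,1)@(1, 3): e=[14,2,10] → X
    (1,1)@(3, 3): e=[4,8,14] → X
    (2,1)@(5, 3): e=[-6,14,18] → .
    (0,2)@(1, 5): e=[0,0,26] → .  [on edge]
    (1,2)@(3, 5): e=[-10,6,30] → .
    (1,5)@(3, 11): e=[-52,0,78] → .  [on edge]
    (2,8)@(5, 17): e=[-104,0,130] → .  [on edge]
  covered (3 px):
    . . X .
    X X . .
    . . . .
    . . . .
    . . . .
    . . . .
    . . . .
    . . . .
    . . . .
    . . . .

Final: 22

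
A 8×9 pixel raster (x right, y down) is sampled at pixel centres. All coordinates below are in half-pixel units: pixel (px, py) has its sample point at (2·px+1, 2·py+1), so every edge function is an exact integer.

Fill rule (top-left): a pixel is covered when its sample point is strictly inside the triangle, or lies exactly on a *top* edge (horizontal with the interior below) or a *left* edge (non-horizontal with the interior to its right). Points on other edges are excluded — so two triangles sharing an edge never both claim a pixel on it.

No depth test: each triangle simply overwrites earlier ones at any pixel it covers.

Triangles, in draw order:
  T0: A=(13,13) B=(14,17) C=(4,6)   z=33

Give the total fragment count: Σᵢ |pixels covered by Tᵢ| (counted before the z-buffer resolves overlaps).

T0:
  2·area = 29
  edge (13, 13)→(14, 17): d=(1,4) right/bottom  bias=-1
  edge (14, 17)→(4, 6): d=(-10,-11) top-left  bias=+0
  edge (4, 6)→(13, 13): d=(9,7) right/bottom  bias=-1
    (5,2)@(11, 5): e=[0,87,-58] → ·  [on edge]
    (2,3)@(5, 7): e=[26,1,2] → #
    (3,3)@(7, 7): e=[18,23,-12] → ·
    (2,4)@(5, 9): e=[28,-19,20] → ·
    (3,4)@(7, 9): e=[20,3,6] → #
    (4,4)@(9, 9): e=[12,25,-8] → ·
    (3,5)@(7, 11): e=[22,-17,24] → ·
    (4,5)@(9, 11): e=[14,5,10] → #
    (5,5)@(11, 11): e=[6,27,-4] → ·
    (4,6)@(9, 13): e=[16,-15,28] → ·
    (5,6)@(11, 13): e=[8,7,14] → #
    (6,6)@(13, 13): e=[0,29,0] → ·  [on edge]
  covered (5 px):
    · · · · · · · ·
    · · · · · · · ·
    · · · · · · · ·
    · · # · · · · ·
    · · · # · · · ·
    · · · · # · · ·
    · · · · · # · ·
    · · · · · · # ·
    · · · · · · · ·

Final: 5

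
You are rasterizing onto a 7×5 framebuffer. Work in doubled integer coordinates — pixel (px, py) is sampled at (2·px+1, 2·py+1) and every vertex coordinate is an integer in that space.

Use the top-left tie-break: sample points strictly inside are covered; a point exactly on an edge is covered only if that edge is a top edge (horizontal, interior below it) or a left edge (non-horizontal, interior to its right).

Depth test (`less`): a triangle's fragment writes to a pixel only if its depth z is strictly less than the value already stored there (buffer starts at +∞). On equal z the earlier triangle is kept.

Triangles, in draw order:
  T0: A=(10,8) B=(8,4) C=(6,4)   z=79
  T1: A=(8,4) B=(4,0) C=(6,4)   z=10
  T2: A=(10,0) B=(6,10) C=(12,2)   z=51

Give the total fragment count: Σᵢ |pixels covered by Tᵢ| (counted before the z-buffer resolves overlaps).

T0:
  2·area = 8  (B↔C swapped to make it positive)
  edge (10, 8)→(6, 4): d=(-4,-4) top-left  bias=+0
  edge (6, 4)→(8, 4): d=(2,0) top-left  bias=+0
  edge (8, 4)→(10, 8): d=(2,4) right/bottom  bias=-1
    (1,0)@(3, 1): e=[0,-6,14] → .  [on edge]
    (2,1)@(5, 3): e=[0,-2,10] → .  [on edge]
    (3,2)@(7, 5): e=[0,2,6] → X  [on edge]
    (4,2)@(9, 5): e=[8,2,-2] → .
    (3,3)@(7, 7): e=[-8,6,10] → .
    (4,3)@(9, 7): e=[0,6,2] → X  [on edge]
    (5,3)@(11, 7): e=[8,6,-6] → .
    (4,4)@(9, 9): e=[-8,10,6] → .
    (5,4)@(11, 9): e=[0,10,-2] → .  [on edge]
  covered (2 px):
    . . . . . . .
    . . . . . . .
    . . . X . . .
    . . . . X . .
    . . . . . . .
T1:
  2·area = 8  (B↔C swapped to make it positive)
  edge (8, 4)→(6, 4): d=(-2,0) right/bottom  bias=-1
  edge (6, 4)→(4, 0): d=(-2,-4) top-left  bias=+0
  edge (4, 0)→(8, 4): d=(4,4) right/bottom  bias=-1
    (2,0)@(5, 1): e=[6,2,0] → .  [on edge]
    (3,1)@(7, 3): e=[2,6,0] → .  [on edge]
    (4,2)@(9, 5): e=[-2,10,0] → .  [on edge]
    (5,3)@(11, 7): e=[-6,14,0] → .  [on edge]
    (6,4)@(13, 9): e=[-10,18,0] → .  [on edge]
  covered (0 px):
    . . . . . . .
    . . . . . . .
    . . . . . . .
    . . . . . . .
    . . . . . . .
T2:
  2·area = 28  (B↔C swapped to make it positive)
  edge (10, 0)→(12, 2): d=(2,2) right/bottom  bias=-1
  edge (12, 2)→(6, 10): d=(-6,8) right/bottom  bias=-1
  edge (6, 10)→(10, 0): d=(4,-10) top-left  bias=+0
    (5,0)@(11, 1): e=[0,14,14] → .  [on edge]
    (4,1)@(9, 3): e=[8,18,2] → X
    (5,1)@(11, 3): e=[4,2,22] → X
    (6,1)@(13, 3): e=[0,-14,42] → .  [on edge]
    (4,2)@(9, 5): e=[12,6,10] → X
    (5,2)@(11, 5): e=[8,-10,30] → .
    (4,3)@(9, 7): e=[16,-6,18] → .
  covered (3 px):
    . . . . . . .
    . . . . X X .
    . . . . X . .
    . . . . . . .
    . . . . . . .

Answer: 5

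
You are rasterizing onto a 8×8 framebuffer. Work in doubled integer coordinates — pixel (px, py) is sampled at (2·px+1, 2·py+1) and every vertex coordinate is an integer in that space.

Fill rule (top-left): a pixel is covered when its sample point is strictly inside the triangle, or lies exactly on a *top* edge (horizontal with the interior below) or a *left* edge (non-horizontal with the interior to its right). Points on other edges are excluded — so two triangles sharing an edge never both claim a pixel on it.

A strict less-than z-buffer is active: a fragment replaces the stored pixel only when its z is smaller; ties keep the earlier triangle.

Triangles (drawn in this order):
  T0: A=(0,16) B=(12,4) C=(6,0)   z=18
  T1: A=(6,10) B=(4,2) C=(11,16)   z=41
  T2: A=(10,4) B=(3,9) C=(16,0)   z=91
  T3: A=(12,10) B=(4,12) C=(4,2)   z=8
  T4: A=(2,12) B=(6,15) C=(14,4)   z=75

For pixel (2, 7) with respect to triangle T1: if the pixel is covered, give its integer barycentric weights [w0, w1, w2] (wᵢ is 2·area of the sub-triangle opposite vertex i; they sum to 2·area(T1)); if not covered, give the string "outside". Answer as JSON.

T0:
  2·area = 120  (B↔C swapped to make it positive)
  edge (0, 16)→(6, 0): d=(6,-16) top-left  bias=+0
  edge (6, 0)→(12, 4): d=(6,4) right/bottom  bias=-1
  edge (12, 4)→(0, 16): d=(-12,12) right/bottom  bias=-1
    (3,0)@(7, 1): e=[22,2,96] → X
    (4,0)@(9, 1): e=[54,-6,72] → .
    (7,0)@(15, 1): e=[150,-30,0] → .  [on edge]
    (2,1)@(5, 3): e=[2,22,96] → X
    (4,1)@(9, 3): e=[66,6,48] → X
    (5,1)@(11, 3): e=[98,-2,24] → .
    (6,1)@(13, 3): e=[130,-10,0] → .  [on edge]
    (2,2)@(5, 5): e=[14,34,72] → X
    (5,2)@(11, 5): e=[110,10,0] → .  [on edge]
    (2,3)@(5, 7): e=[26,46,48] → X
    (4,3)@(9, 7): e=[90,30,0] → .  [on edge]
    (1,4)@(3, 9): e=[6,66,48] → X
    (3,4)@(7, 9): e=[70,50,0] → .  [on edge]
    (2,5)@(5, 11): e=[50,70,0] → .  [on edge]
    (1,6)@(3, 13): e=[30,90,0] → .  [on edge]
    (0,7)@(1, 15): e=[10,110,0] → .  [on edge]
  covered (12 px):
    . . . X . . . .
    . . X X X . . .
    . . X X X . . .
    . . X X . . . .
    . X X . . . . .
    . X . . . . . .
    . . . . . . . .
    . . . . . . . .
T1:
  2·area = 28
  edge (6, 10)→(4, 2): d=(-2,-8) top-left  bias=+0
  edge (4, 2)→(11, 16): d=(7,14) right/bottom  bias=-1
  edge (11, 16)→(6, 10): d=(-5,-6) top-left  bias=+0
    (2,2)@(5, 5): e=[2,7,19] → X
    (3,2)@(7, 5): e=[18,-21,31] → .
    (2,3)@(5, 7): e=[-2,21,9] → .
    (3,4)@(7, 9): e=[10,7,11] → X
    (4,4)@(9, 9): e=[26,-21,23] → .
    (3,5)@(7, 11): e=[6,21,1] → X
    (4,5)@(9, 11): e=[22,-7,13] → .
    (3,6)@(7, 13): e=[2,35,-9] → .
    (4,6)@(9, 13): e=[18,7,3] → X
    (5,6)@(11, 13): e=[34,-21,15] → .
    (4,7)@(9, 15): e=[14,21,-7] → .
  covered (4 px):
    . . . . . . . .
    . . . . . . . .
    . . X . . . . .
    . . . . . . . .
    . . . X . . . .
    . . . X . . . .
    . . . . X . . .
    . . . . . . . .
T2:
  2·area = 2  (B↔C swapped to make it positive)
  edge (10, 4)→(16, 0): d=(6,-4) top-left  bias=+0
  edge (16, 0)→(3, 9): d=(-13,9) right/bottom  bias=-1
  edge (3, 9)→(10, 4): d=(7,-5) top-left  bias=+0
    (1,4)@(3, 9): e=[2,0,0] → .  [on edge]
  covered (0 px):
    . . . . . . . .
    . . . . . . . .
    . . . . . . . .
    . . . . . . . .
    . . . . . . . .
    . . . . . . . .
    . . . . . . . .
    . . . . . . . .
T3:
  2·area = 80
  edge (12, 10)→(4, 12): d=(-8,2) right/bottom  bias=-1
  edge (4, 12)→(4, 2): d=(0,-10) top-left  bias=+0
  edge (4, 2)→(12, 10): d=(8,8) right/bottom  bias=-1
    (1,0)@(3, 1): e=[90,-10,0] → .  [on edge]
    (2,1)@(5, 3): e=[70,10,0] → .  [on edge]
    (2,2)@(5, 5): e=[54,10,16] → X
    (3,2)@(7, 5): e=[50,30,0] → .  [on edge]
    (2,3)@(5, 7): e=[38,10,32] → X
    (3,3)@(7, 7): e=[34,30,16] → X
    (4,3)@(9, 7): e=[30,50,0] → .  [on edge]
    (2,4)@(5, 9): e=[22,10,48] → X
    (4,4)@(9, 9): e=[14,50,16] → X
    (5,4)@(11, 9): e=[10,70,0] → .  [on edge]
    (2,5)@(5, 11): e=[6,10,64] → X
    (4,5)@(9, 11): e=[-2,50,32] → .
    (6,5)@(13, 11): e=[-10,90,0] → .  [on edge]
    (7,6)@(15, 13): e=[-30,110,0] → .  [on edge]
  covered (8 px):
    . . . . . . . .
    . . . . . . . .
    . . X . . . . .
    . . X X . . . .
    . . X X X . . .
    . . X X . . . .
    . . . . . . . .
    . . . . . . . .
T4:
  2·area = 68  (B↔C swapped to make it positive)
  edge (2, 12)→(14, 4): d=(12,-8) top-left  bias=+0
  edge (14, 4)→(6, 15): d=(-8,11) right/bottom  bias=-1
  edge (6, 15)→(2, 12): d=(-4,-3) top-left  bias=+0
    (6,2)@(13, 5): e=[4,3,61] → X
    (7,2)@(15, 5): e=[20,-19,67] → .
    (5,3)@(11, 7): e=[12,9,47] → X
    (6,3)@(13, 7): e=[28,-13,53] → .
    (3,4)@(7, 9): e=[4,37,27] → X
    (4,4)@(9, 9): e=[20,15,33] → X
    (5,4)@(11, 9): e=[36,-7,39] → .
    (2,5)@(5, 11): e=[12,43,13] → X
    (4,5)@(9, 11): e=[44,-1,25] → .
    (2,6)@(5, 13): e=[36,27,5] → X
    (4,6)@(9, 13): e=[68,-17,17] → .
    (2,7)@(5, 15): e=[60,11,-3] → .
  covered (8 px):
    . . . . . . . .
    . . . . . . . .
    . . . . . . X .
    . . . . . X . .
    . . . X X . . .
    . . X X . . . .
    . . X X . . . .
    . . . . . . . .

Result: "outside"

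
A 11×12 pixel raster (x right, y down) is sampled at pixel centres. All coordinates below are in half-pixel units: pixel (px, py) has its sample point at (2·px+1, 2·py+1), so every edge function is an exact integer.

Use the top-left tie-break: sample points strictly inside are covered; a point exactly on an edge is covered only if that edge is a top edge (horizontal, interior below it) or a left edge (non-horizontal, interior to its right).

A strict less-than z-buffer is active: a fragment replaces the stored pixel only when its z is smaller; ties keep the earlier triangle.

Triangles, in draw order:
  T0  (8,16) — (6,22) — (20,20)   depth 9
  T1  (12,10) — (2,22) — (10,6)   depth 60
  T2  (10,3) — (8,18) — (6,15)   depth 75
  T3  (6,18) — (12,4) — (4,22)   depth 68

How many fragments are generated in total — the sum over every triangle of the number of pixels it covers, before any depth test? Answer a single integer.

T0:
  2·area = 80  (B↔C swapped to make it positive)
  edge (8, 16)→(20, 20): d=(12,4) right/bottom  bias=-1
  edge (20, 20)→(6, 22): d=(-14,2) right/bottom  bias=-1
  edge (6, 22)→(8, 16): d=(2,-6) top-left  bias=+0
    (6,0)@(13, 1): e=[-200,280,0] → ·  [on edge]
    (5,3)@(11, 7): e=[-120,200,0] → ·  [on edge]
    (4,6)@(9, 13): e=[-40,120,0] → ·  [on edge]
    (2,7)@(5, 15): e=[0,100,-20] → ·  [on edge]
    (4,8)@(9, 17): e=[8,64,8] → #
    (5,8)@(11, 17): e=[0,60,20] → ·  [on edge]
    (3,9)@(7, 19): e=[40,40,0] → #  [on edge]
    (5,9)@(11, 19): e=[24,32,24] → #
    (6,9)@(13, 19): e=[16,28,36] → #
    (7,9)@(15, 19): e=[8,24,48] → #
    (8,9)@(17, 19): e=[0,20,60] → ·  [on edge]
    (3,10)@(7, 21): e=[64,12,4] → #
    (6,10)@(13, 21): e=[40,0,40] → ·  [on edge]
  covered (9 px):
    · · · · · · · · · · ·
    · · · · · · · · · · ·
    · · · · · · · · · · ·
    · · · · · · · · · · ·
    · · · · · · · · · · ·
    · · · · · · · · · · ·
    · · · · · · · · · · ·
    · · · · · · · · · · ·
    · · · · # · · · · · ·
    · · · # # # # # · · ·
    · · · # # # · · · · ·
    · · · · · · · · · · ·
T1:
  2·area = 64
  edge (12, 10)→(2, 22): d=(-10,12) right/bottom  bias=-1
  edge (2, 22)→(10, 6): d=(8,-16) top-left  bias=+0
  edge (10, 6)→(12, 10): d=(2,4) right/bottom  bias=-1
    (4,4)@(9, 9): e=[46,8,10] → #
    (5,4)@(11, 9): e=[22,40,2] → #
    (6,4)@(13, 9): e=[-2,72,-6] → ·
    (4,5)@(9, 11): e=[26,24,14] → #
    (6,5)@(13, 11): e=[-22,88,-2] → ·
    (3,6)@(7, 13): e=[30,8,26] → #
    (5,6)@(11, 13): e=[-18,72,10] → ·
    (3,7)@(7, 15): e=[10,24,30] → #
    (4,7)@(9, 15): e=[-14,56,22] → ·
    (2,8)@(5, 17): e=[14,8,42] → #
    (3,8)@(7, 17): e=[-10,40,34] → ·
    (2,9)@(5, 19): e=[-6,24,46] → ·
  covered (8 px):
    · · · · · · · · · · ·
    · · · · · · · · · · ·
    · · · · · · · · · · ·
    · · · · · · · · · · ·
    · · · · # # · · · · ·
    · · · · # # · · · · ·
    · · · # # · · · · · ·
    · · · # · · · · · · ·
    · · # · · · · · · · ·
    · · · · · · · · · · ·
    · · · · · · · · · · ·
    · · · · · · · · · · ·
T2:
  2·area = 36
  edge (10, 3)→(8, 18): d=(-2,15) right/bottom  bias=-1
  edge (8, 18)→(6, 15): d=(-2,-3) top-left  bias=+0
  edge (6, 15)→(10, 3): d=(4,-12) top-left  bias=+0
    (4,3)@(9, 7): e=[7,25,4] → #
    (5,3)@(11, 7): e=[-23,31,28] → ·
    (4,4)@(9, 9): e=[3,21,12] → #
    (5,4)@(11, 9): e=[-27,27,36] → ·
    (4,5)@(9, 11): e=[-1,17,20] → ·
    (3,6)@(7, 13): e=[25,7,4] → #
    (4,6)@(9, 13): e=[-5,13,28] → ·
    (3,7)@(7, 15): e=[21,3,12] → #
    (4,7)@(9, 15): e=[-9,9,36] → ·
    (3,8)@(7, 17): e=[17,-1,20] → ·
  covered (4 px):
    · · · · · · · · · · ·
    · · · · · · · · · · ·
    · · · · · · · · · · ·
    · · · · # · · · · · ·
    · · · · # · · · · · ·
    · · · · · · · · · · ·
    · · · # · · · · · · ·
    · · · # · · · · · · ·
    · · · · · · · · · · ·
    · · · · · · · · · · ·
    · · · · · · · · · · ·
    · · · · · · · · · · ·
T3:
  2·area = 4  (B↔C swapped to make it positive)
  edge (6, 18)→(4, 22): d=(-2,4) right/bottom  bias=-1
  edge (4, 22)→(12, 4): d=(8,-18) top-left  bias=+0
  edge (12, 4)→(6, 18): d=(-6,14) right/bottom  bias=-1
    (4,5)@(9, 11): e=[2,2,0] → ·  [on edge]
  covered (0 px):
    · · · · · · · · · · ·
    · · · · · · · · · · ·
    · · · · · · · · · · ·
    · · · · · · · · · · ·
    · · · · · · · · · · ·
    · · · · · · · · · · ·
    · · · · · · · · · · ·
    · · · · · · · · · · ·
    · · · · · · · · · · ·
    · · · · · · · · · · ·
    · · · · · · · · · · ·
    · · · · · · · · · · ·

Final: 21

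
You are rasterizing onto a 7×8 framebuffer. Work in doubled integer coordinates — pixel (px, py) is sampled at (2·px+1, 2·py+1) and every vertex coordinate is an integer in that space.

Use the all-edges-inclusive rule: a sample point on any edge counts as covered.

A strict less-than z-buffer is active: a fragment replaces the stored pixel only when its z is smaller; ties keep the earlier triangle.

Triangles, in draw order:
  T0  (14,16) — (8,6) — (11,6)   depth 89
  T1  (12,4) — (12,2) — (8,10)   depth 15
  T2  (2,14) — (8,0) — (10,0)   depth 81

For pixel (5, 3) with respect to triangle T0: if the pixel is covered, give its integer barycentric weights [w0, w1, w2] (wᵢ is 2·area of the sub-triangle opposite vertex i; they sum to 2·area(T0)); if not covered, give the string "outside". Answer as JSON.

T0:
  2·area = 30
  edge (14, 16)→(8, 6): d=(-6,-10) inclusive
  edge (8, 6)→(11, 6): d=(3,0) inclusive
  edge (11, 6)→(14, 16): d=(3,10) inclusive
    (2,0)@(5, 1): e=[0,-15,45] → .  [on edge]
    (4,3)@(9, 7): e=[4,3,23] → X
    (5,3)@(11, 7): e=[24,3,3] → X
    (6,3)@(13, 7): e=[44,3,-17] → .
    (4,4)@(9, 9): e=[-8,9,29] → .
    (5,4)@(11, 9): e=[12,9,9] → X
    (6,4)@(13, 9): e=[32,9,-11] → .
    (5,5)@(11, 11): e=[0,15,15] → X  [on edge]
    (6,5)@(13, 11): e=[20,15,-5] → .
    (5,6)@(11, 13): e=[-12,21,21] → .
    (6,6)@(13, 13): e=[8,21,1] → X
    (6,7)@(13, 15): e=[-4,27,7] → .
  covered (5 px):
    . . . . . . .
    . . . . . . .
    . . . . . . .
    . . . . X X .
    . . . . . X .
    . . . . . X .
    . . . . . . X
    . . . . . . .
T1:
  2·area = 8  (B↔C swapped to make it positive)
  edge (12, 4)→(8, 10): d=(-4,6) inclusive
  edge (8, 10)→(12, 2): d=(4,-8) inclusive
  edge (12, 2)→(12, 4): d=(0,2) inclusive
    (5,2)@(11, 5): e=[2,4,2] → X
    (6,2)@(13, 5): e=[-10,20,-2] → .
    (5,3)@(11, 7): e=[-6,12,2] → .
  covered (1 px):
    . . . . . . .
    . . . . . . .
    . . . . . X .
    . . . . . . .
    . . . . . . .
    . . . . . . .
    . . . . . . .
    . . . . . . .
T2:
  2·area = 28
  edge (2, 14)→(8, 0): d=(6,-14) inclusive
  edge (8, 0)→(10, 0): d=(2,0) inclusive
  edge (10, 0)→(2, 14): d=(-8,14) inclusive
    (4,0)@(9, 1): e=[20,2,6] → X
    (5,0)@(11, 1): e=[48,2,-22] → .
    (3,1)@(7, 3): e=[4,6,18] → X
    (4,1)@(9, 3): e=[32,6,-10] → .
    (3,2)@(7, 5): e=[16,10,2] → X
    (4,2)@(9, 5): e=[44,10,-26] → .
    (2,3)@(5, 7): e=[0,14,14] → X  [on edge]
    (3,3)@(7, 7): e=[28,14,-14] → .
    (2,4)@(5, 9): e=[12,18,-2] → .
  covered (4 px):
    . . . . X . .
    . . . X . . .
    . . . X . . .
    . . X . . . .
    . . . . . . .
    . . . . . . .
    . . . . . . .
    . . . . . . .

Answer: [3,3,24]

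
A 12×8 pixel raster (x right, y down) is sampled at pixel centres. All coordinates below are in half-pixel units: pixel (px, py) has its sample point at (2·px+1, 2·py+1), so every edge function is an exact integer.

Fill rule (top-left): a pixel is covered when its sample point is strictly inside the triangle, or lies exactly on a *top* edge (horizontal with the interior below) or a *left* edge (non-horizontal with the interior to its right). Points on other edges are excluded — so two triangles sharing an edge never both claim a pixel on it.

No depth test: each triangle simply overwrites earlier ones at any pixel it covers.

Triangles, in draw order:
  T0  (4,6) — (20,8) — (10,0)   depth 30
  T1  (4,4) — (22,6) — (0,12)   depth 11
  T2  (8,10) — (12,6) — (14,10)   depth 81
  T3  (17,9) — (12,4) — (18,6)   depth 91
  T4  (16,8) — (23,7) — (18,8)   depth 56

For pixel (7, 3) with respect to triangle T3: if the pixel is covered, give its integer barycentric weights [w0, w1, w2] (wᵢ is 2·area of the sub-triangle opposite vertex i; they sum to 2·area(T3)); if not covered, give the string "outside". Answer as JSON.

T0:
  2·area = 108  (B↔C swapped to make it positive)
  edge (4, 6)→(10, 0): d=(6,-6) top-left  bias=+0
  edge (10, 0)→(20, 8): d=(10,8) right/bottom  bias=-1
  edge (20, 8)→(4, 6): d=(-16,-2) top-left  bias=+0
    (4,0)@(9, 1): e=[0,18,90] → X  [on edge]
    (5,0)@(11, 1): e=[12,2,94] → X
    (6,0)@(13, 1): e=[24,-14,98] → .
    (3,1)@(7, 3): e=[0,54,54] → X  [on edge]
    (6,1)@(13, 3): e=[36,6,66] → X
    (7,1)@(15, 3): e=[48,-10,70] → .
    (2,2)@(5, 5): e=[0,90,18] → X  [on edge]
    (7,2)@(15, 5): e=[60,10,38] → X
    (8,2)@(17, 5): e=[72,-6,42] → .
    (1,3)@(3, 7): e=[0,126,-18] → .  [on edge]
    (2,3)@(5, 7): e=[12,110,-14] → .
    (3,3)@(7, 7): e=[24,94,-10] → .
    (0,4)@(1, 9): e=[0,162,-54] → .  [on edge]
  covered (15 px):
    . . . . X X . . . . . .
    . . . X X X X . . . . .
    . . X X X X X X . . . .
    . . . . . . X X X . . .
    . . . . . . . . . . . .
    . . . . . . . . . . . .
    . . . . . . . . . . . .
    . . . . . . . . . . . .
T1:
  2·area = 152
  edge (4, 4)→(22, 6): d=(18,2) right/bottom  bias=-1
  edge (22, 6)→(0, 12): d=(-22,6) right/bottom  bias=-1
  edge (0, 12)→(4, 4): d=(4,-8) top-left  bias=+0
    (2,2)@(5, 5): e=[16,124,12] → X
    (3,2)@(7, 5): e=[12,112,28] → X
    (4,2)@(9, 5): e=[8,100,44] → X
    (5,2)@(11, 5): e=[4,88,60] → X
    (6,2)@(13, 5): e=[0,76,76] → .  [on edge]
    (1,3)@(3, 7): e=[56,92,4] → X
    (6,3)@(13, 7): e=[36,32,84] → X
    (7,3)@(15, 7): e=[32,20,100] → X
    (8,3)@(17, 7): e=[28,8,116] → X
    (9,3)@(19, 7): e=[24,-4,132] → .
    (1,4)@(3, 9): e=[92,48,12] → X
    (5,4)@(11, 9): e=[76,0,76] → .  [on edge]
  covered (18 px):
    . . . . . . . . . . . .
    . . . . . . . . . . . .
    . . X X X X . . . . . .
    . X X X X X X X X . . .
    . X X X X . . . . . . .
    X X . . . . . . . . . .
    . . . . . . . . . . . .
    . . . . . . . . . . . .
T2:
  2·area = 24
  edge (8, 10)→(12, 6): d=(4,-4) top-left  bias=+0
  edge (12, 6)→(14, 10): d=(2,4) right/bottom  bias=-1
  edge (14, 10)→(8, 10): d=(-6,0) right/bottom  bias=-1
    (8,0)@(17, 1): e=[0,-30,54] → .  [on edge]
    (7,1)@(15, 3): e=[0,-18,42] → .  [on edge]
    (6,2)@(13, 5): e=[0,-6,30] → .  [on edge]
    (5,3)@(11, 7): e=[0,6,18] → X  [on edge]
    (6,3)@(13, 7): e=[8,-2,18] → .
    (4,4)@(9, 9): e=[0,18,6] → X  [on edge]
    (6,4)@(13, 9): e=[16,2,6] → X
    (7,4)@(15, 9): e=[24,-6,6] → .
    (3,5)@(7, 11): e=[0,30,-6] → .  [on edge]
    (4,5)@(9, 11): e=[8,22,-6] → .
    (5,5)@(11, 11): e=[16,14,-6] → .
    (6,5)@(13, 11): e=[24,6,-6] → .
    (2,6)@(5, 13): e=[0,42,-18] → .  [on edge]
    (1,7)@(3, 15): e=[0,54,-30] → .  [on edge]
  covered (4 px):
    . . . . . . . . . . . .
    . . . . . . . . . . . .
    . . . . . . . . . . . .
    . . . . . X . . . . . .
    . . . . X X X . . . . .
    . . . . . . . . . . . .
    . . . . . . . . . . . .
    . . . . . . . . . . . .
T3:
  2·area = 20
  edge (17, 9)→(12, 4): d=(-5,-5) top-left  bias=+0
  edge (12, 4)→(18, 6): d=(6,2) right/bottom  bias=-1
  edge (18, 6)→(17, 9): d=(-1,3) right/bottom  bias=-1
    (1,0)@(3, 1): e=[-30,0,50] → .  [on edge]
    (4,0)@(9, 1): e=[0,-12,32] → .  [on edge]
    (4,1)@(9, 3): e=[-10,0,30] → .  [on edge]
    (5,1)@(11, 3): e=[0,-4,24] → .  [on edge]
    (9,1)@(19, 3): e=[40,-20,0] → .  [on edge]
    (6,2)@(13, 5): e=[0,4,16] → X  [on edge]
    (7,2)@(15, 5): e=[10,0,10] → .  [on edge]
    (6,3)@(13, 7): e=[-10,16,14] → .
    (7,3)@(15, 7): e=[0,12,8] → X  [on edge]
    (8,3)@(17, 7): e=[10,8,2] → X
    (9,3)@(19, 7): e=[20,4,-4] → .
    (10,3)@(21, 7): e=[30,0,-10] → .  [on edge]
    (8,4)@(17, 9): e=[0,20,0] → .  [on edge]
    (9,5)@(19, 11): e=[0,28,-8] → .  [on edge]
    (10,6)@(21, 13): e=[0,36,-16] → .  [on edge]
    (7,7)@(15, 15): e=[-40,60,0] → .  [on edge]
    (11,7)@(23, 15): e=[0,44,-24] → .  [on edge]
  covered (3 px):
    . . . . . . . . . . . .
    . . . . . . . . . . . .
    . . . . . . X . . . . .
    . . . . . . . X X . . .
    . . . . . . . . . . . .
    . . . . . . . . . . . .
    . . . . . . . . . . . .
    . . . . . . . . . . . .
T4:
  2·area = 2
  edge (16, 8)→(23, 7): d=(7,-1) top-left  bias=+0
  edge (23, 7)→(18, 8): d=(-5,1) right/bottom  bias=-1
  edge (18, 8)→(16, 8): d=(-2,0) right/bottom  bias=-1
    (11,3)@(23, 7): e=[0,0,2] → .  [on edge]
    (4,4)@(9, 9): e=[0,4,-2] → .  [on edge]
    (6,4)@(13, 9): e=[4,0,-2] → .  [on edge]
    (1,5)@(3, 11): e=[8,0,-6] → .  [on edge]
  covered (0 px):
    . . . . . . . . . . . .
    . . . . . . . . . . . .
    . . . . . . . . . . . .
    . . . . . . . . . . . .
    . . . . . . . . . . . .
    . . . . . . . . . . . .
    . . . . . . . . . . . .
    . . . . . . . . . . . .

Final: [12,8,0]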